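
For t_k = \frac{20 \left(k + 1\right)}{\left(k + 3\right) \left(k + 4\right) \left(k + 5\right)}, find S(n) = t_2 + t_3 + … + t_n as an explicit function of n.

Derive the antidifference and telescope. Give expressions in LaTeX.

r(k) = (k + 2)*(k + 3)/((k + 1)*(k + 6)) after simplifying.
So A=k + 3 and B=k + 6, with C=k + 1.
Set up (k + 3)·f(k+1) − (k + 5)·f(k) − (k + 1) = 0.
deg f ≤ 2 (via 1,1,1).
Solving with deg f ≤ 2: f(k) = k*(k + 1)/6.
Certificate R = B(k−1)f/C = k*(k + 5)/6 gives s_k = 10*k*(k + 1)/(3*(k + 3)*(k + 4)).
Check: Δs_k = 20*(k + 1)/(k**3 + 12*k**2 + 47*k + 60). ✓
s_(n+1) = 10*(n**2 + 3*n + 2)/(3*(n**2 + 9*n + 20)) and s_(2) = 2/3, so S(n) = 4*(2*n**2 + 3*n - 5)/(3*(n**2 + 9*n + 20)).

S(n) = \frac{4 \left(2 n^{2} + 3 n - 5\right)}{3 \left(n^{2} + 9 n + 20\right)}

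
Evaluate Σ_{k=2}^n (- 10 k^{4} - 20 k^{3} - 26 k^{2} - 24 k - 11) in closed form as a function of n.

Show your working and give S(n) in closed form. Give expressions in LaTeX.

S(n) = - 2 n^{5} - 10 n^{4} - 22 n^{3} - 30 n^{2} - 27 n + 91

Step 1: r(k) = (10*k**4 + 60*k**3 + 146*k**2 + 176*k + 91)/(10*k**4 + 20*k**3 + 26*k**2 + 24*k + 11).
Gosper form: A/B · C(k+1)/C(k) with A=1, B=1, C=k**4 + 2*k**3 + 13*k**2/5 + 12*k/5 + 11/10.
Key eq: (1)·f(k+1) = (1)·f(k) + (k**4 + 2*k**3 + 13*k**2/5 + 12*k/5 + 11/10).
Degrees (0,0,4) ⇒ d ≤ 5.
Coefficient equations give f(k) = k*(2*k**4 + 2*k**2 + 4*k + 3)/10.
So s_k = (B(k−1)f/C)·t_k = (k*(2*k**4 + 2*k**2 + 4*k + 3)/(10*k**4 + 20*k**3 + 26*k**2 + 24*k + 11))·t_k = k*(-2*k**4 - 2*k**2 - 4*k - 3).
s_(k+1) − s_k = -10*k**4 - 20*k**3 - 26*k**2 - 24*k - 11 = t_k.
Evaluate: s_(n+1) = -2*n**5 - 10*n**4 - 22*n**3 - 30*n**2 - 27*n - 11; subtract s_(2) = -102 ⇒ S(n) = -2*n**5 - 10*n**4 - 22*n**3 - 30*n**2 - 27*n + 91.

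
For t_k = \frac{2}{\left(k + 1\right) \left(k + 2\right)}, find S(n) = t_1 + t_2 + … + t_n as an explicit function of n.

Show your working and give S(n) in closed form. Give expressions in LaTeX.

Compute t_(k+1)/t_k: get (k + 1)/(k + 3).
Take A(k)=k + 1, B(k)=k + 3, C(k)=1.
f must satisfy (k + 1)·f(k+1) − (k + 2)·f(k) = 1.
d = 1 from the (1,1,0) case.
A polynomial solution: f(k) = k.
Certificate R = B(k−1)f/C = k*(k + 2) gives s_k = 2*k/(k + 1).
s_(k+1) − s_k = 2/(k**2 + 3*k + 2) = t_k.
Telescope: S(n) = s_(n+1) − s_(1) = 2*(n + 1)/(n + 2) − (1) = n/(n + 2).

S(n) = \frac{n}{n + 2}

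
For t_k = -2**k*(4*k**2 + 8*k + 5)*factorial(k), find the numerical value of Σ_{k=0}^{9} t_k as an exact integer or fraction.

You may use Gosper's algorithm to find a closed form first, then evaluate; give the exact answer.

r(k) = 2*(4*k**3 + 20*k**2 + 33*k + 17)/(4*k**2 + 8*k + 5) after simplifying.
Gosper form: A/B · C(k+1)/C(k) with A=2*k + 2, B=1, C=k**2 + 2*k + 5/4.
Set up (2*k + 2)·f(k+1) − (1)·f(k) − (k**2 + 2*k + 5/4) = 0.
From deg A=1, deg B=0, deg C=2: d=1.
Coefficient equations give f(k) = (2*k + 1)/4.
Get s_k = R·t_k = -2**k*(2*k + 1)*factorial(k) with R(k) = B(k−1)f(k)/C(k) = (2*k + 1)/(4*k**2 + 8*k + 5).
Δs = -2**k*(4*k**2 + 8*k + 5)*factorial(k), as required.
Telescoping: Σ = s_(10) − s_(0) = -78033715200 − (-1) = -78033715199.

Σ = -78033715199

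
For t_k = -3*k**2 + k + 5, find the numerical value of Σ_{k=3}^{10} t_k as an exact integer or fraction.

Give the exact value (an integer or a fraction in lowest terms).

Σ = -1048

t_(k+1)/t_k = (k - 3*(k + 1)**2 + 6)/(-3*k**2 + k + 5).
Gosper form: A/B · C(k+1)/C(k) with A=1, B=1, C=k**2 - k/3 - 5/3.
Solve (1)·f(k+1) − (1)·f(k) = k**2 - k/3 - 5/3.
From deg A=0, deg B=0, deg C=2: d=3.
Coefficient equations give f(k) = k*(k**2 - 2*k - 4)/3.
So s_k = (B(k−1)f/C)·t_k = (k*(k**2 - 2*k - 4)/(3*k**2 - k - 5))·t_k = k*(-k**2 + 2*k + 4).
Δs = -3*k**2 + k + 5, as required.
Sum = s_(11) − s_(3); s_(11) = -1045, s_(3) = 3 ⇒ -1048.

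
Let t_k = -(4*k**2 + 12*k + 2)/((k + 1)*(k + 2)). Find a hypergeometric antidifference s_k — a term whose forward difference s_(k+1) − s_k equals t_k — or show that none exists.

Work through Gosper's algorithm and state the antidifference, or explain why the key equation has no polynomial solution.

s_k = 2*k*(1 - 2*k)/(k + 1)

The ratio is (k + 1)*(6*k + 2*(k + 1)**2 + 7)/((k + 3)*(2*k**2 + 6*k + 1)).
So A=k + 1 and B=k + 3, with C=k**2 + 3*k + 1/2.
Solve (k + 1)·f(k+1) − (k + 2)·f(k) = k**2 + 3*k + 1/2.
Bound: deg f ≤ 2.
Solve for f: f(k) = k*(2*k - 1)/2 (degree 2 ≤ 2).
So s_k = (B(k−1)f/C)·t_k = (k*(k + 2)*(2*k - 1)/(2*k**2 + 6*k + 1))·t_k = 2*k*(1 - 2*k)/(k + 1).
Check: Δs_k = 2*(-2*k**2 - 6*k - 1)/(k**2 + 3*k + 2). ✓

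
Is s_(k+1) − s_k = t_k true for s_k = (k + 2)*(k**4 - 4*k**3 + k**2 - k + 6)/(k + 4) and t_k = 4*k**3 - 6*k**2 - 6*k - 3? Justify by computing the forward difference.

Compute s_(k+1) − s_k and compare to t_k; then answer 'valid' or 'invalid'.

Invalid: residual 2*(-3*k**4 - 14*k**3 + 31*k**2 + 26*k + 18)/(k**2 + 9*k + 20) ≠ 0.

s_(k+1) = (k + 3)*(-k + (k + 1)**4 - 4*(k + 1)**3 + (k + 1)**2 + 5)/(k + 5)
s_(k+1) − s_k = (4*k**5 + 24*k**4 - 8*k**3 - 115*k**2 - 95*k - 24)/(k**2 + 9*k + 20)
(s_(k+1) − s_k) − t_k = 2*(-3*k**4 - 14*k**3 + 31*k**2 + 26*k + 18)/(k**2 + 9*k + 20)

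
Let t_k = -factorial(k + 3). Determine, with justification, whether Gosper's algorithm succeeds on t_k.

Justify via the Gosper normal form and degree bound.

No; the degree bound rules out any f.

t_(k+1)/t_k = k + 4.
Factor: A=k + 4; B=1; C=1.
Solve (k + 4)·f(k+1) − (1)·f(k) = 1.
deg f ≤ -1 (via 1,0,0).
d = -1 < 0 ⇒ no nonzero polynomial f; not summable.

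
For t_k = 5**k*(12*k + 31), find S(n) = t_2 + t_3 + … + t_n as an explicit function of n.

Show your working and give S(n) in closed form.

S(n) = 15*5**n*n + 35*5**n - 250

Compute t_(k+1)/t_k: get 5*(12*k + 43)/(12*k + 31).
Gosper form: A/B · C(k+1)/C(k) with A=5, B=1, C=k + 31/12.
f must satisfy (5)·f(k+1) − (1)·f(k) = k + 31/12.
From deg A=0, deg B=0, deg C=1: d=1.
Solving with deg f ≤ 1: f(k) = (3*k + 4)/12.
Certificate R = B(k−1)f/C = (3*k + 4)/(12*k + 31) gives s_k = 5**k*(3*k + 4).
Check: Δs_k = 5**k*(12*k + 31). ✓
s_(n+1) = 5**(n + 1)*(3*n + 7) and s_(2) = 250, so S(n) = 15*5**n*n + 35*5**n - 250.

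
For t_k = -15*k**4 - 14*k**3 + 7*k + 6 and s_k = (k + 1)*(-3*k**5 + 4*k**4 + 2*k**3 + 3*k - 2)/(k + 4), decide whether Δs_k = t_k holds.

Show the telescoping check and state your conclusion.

Invalid: residual 3*(12*k**5 + 78*k**4 + 58*k**3 - 7*k**2 - 31*k - 26)/(k**2 + 9*k + 20) ≠ 0.

s_(k+1) = (k + 2)*(3*k - 3*(k + 1)**5 + 4*(k + 1)**4 + 2*(k + 1)**3 + 1)/(k + 5)
s_(k+1) − s_k = (-15*k**6 - 113*k**5 - 192*k**4 - 99*k**3 + 48*k**2 + 101*k + 42)/(k**2 + 9*k + 20)
(s_(k+1) − s_k) − t_k = 3*(12*k**5 + 78*k**4 + 58*k**3 - 7*k**2 - 31*k - 26)/(k**2 + 9*k + 20)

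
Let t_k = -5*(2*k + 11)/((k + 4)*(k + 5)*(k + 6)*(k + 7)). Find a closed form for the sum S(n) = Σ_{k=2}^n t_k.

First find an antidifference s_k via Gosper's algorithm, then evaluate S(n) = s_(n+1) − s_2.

S(n) = 5*(-n**2 - 12*n + 13)/(48*(n**2 + 12*n + 35))

The ratio is (k + 4)*(2*k + 13)/((k + 8)*(2*k + 11)).
Take A(k)=k + 4, B(k)=k + 8, C(k)=k + 11/2.
f must satisfy (k + 4)·f(k+1) − (k + 7)·f(k) = k + 11/2.
deg f ≤ 3 (via 1,1,1).
Match coefficients ⇒ f(k) = k*(k + 5)*(k + 10)/48.
Then R = B(k−1)f/C = k*(k + 5)*(k + 7)*(k + 10)/(24*(2*k + 11)), so s_k = R(k)·t_k = 5*k*(-k - 10)/(24*(k**2 + 10*k + 24)).
s_(k+1) − s_k = 5*(-2*k - 11)/(k**4 + 22*k**3 + 179*k**2 + 638*k + 840) = t_k.
Σ_(k=2)^n t_k = s_(n+1) − s_(2) = (5*(-n**2 - 12*n - 11)/(24*(n**2 + 12*n + 35))) − (-5/48), i.e. 5*(-n**2 - 12*n + 13)/(48*(n**2 + 12*n + 35)).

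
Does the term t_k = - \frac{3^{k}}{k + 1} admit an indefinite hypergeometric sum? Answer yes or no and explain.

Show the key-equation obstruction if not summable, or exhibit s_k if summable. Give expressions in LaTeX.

t_(k+1)/t_k = 3*(k + 1)/(k + 2).
A = 3*k + 3, B = k + 2, C = 1.
f must satisfy (3*k + 3)·f(k+1) − (k + 1)·f(k) = 1.
d = -1 from the (1,1,0) case.
Bound -1 < 0, so the key equation has no polynomial solution.

No — negative degree bound, so no certificate f.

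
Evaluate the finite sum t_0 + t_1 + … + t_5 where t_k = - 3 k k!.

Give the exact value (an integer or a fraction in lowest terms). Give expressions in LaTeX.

r(k) = (k + 1)**2/k after simplifying.
Gosper form: A/B · C(k+1)/C(k) with A=k + 1, B=1, C=k.
Key eq: (k + 1)·f(k+1) = (1)·f(k) + (k).
Bound: deg f ≤ 0.
Match coefficients ⇒ f(k) = 1.
R(k) = B(k−1)·f(k)/C(k) = 1/k; s_k = R·t_k = -3*factorial(k).
Check: Δs_k = -3*k*factorial(k). ✓
Telescoping: Σ = s_(6) − s_(0) = -2160 − (-3) = -2157.

Σ = -2157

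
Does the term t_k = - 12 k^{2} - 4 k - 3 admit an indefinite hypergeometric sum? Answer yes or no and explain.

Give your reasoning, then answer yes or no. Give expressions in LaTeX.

Yes. s_k = k \left(- 4 k^{2} + 4 k - 3\right).

Step 1: r(k) = (12*k**2 + 28*k + 19)/(12*k**2 + 4*k + 3).
Take A(k)=1, B(k)=1, C(k)=k**2 + k/3 + 1/4.
Key eq: (1)·f(k+1) = (1)·f(k) + (k**2 + k/3 + 1/4).
deg f ≤ 3 (via 0,0,2).
A polynomial solution: f(k) = k*(4*k**2 - 4*k + 3)/12.
So s_k = (B(k−1)f/C)·t_k = (k*(4*k**2 - 4*k + 3)/(12*k**2 + 4*k + 3))·t_k = k*(-4*k**2 + 4*k - 3).
Verify: -12*k**2 - 4*k - 3 matches t_k.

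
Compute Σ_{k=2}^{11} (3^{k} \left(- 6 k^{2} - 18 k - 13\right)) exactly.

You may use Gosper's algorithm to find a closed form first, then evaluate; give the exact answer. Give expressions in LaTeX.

Ratio r(k) = 3*(6*k**2 + 30*k + 37)/(6*k**2 + 18*k + 13).
Normal form (A,B,C) = (3, 1, k**2 + 3*k + 13/6).
f must satisfy (3)·f(k+1) − (1)·f(k) = k**2 + 3*k + 13/6.
Degrees (0,0,2) ⇒ d ≤ 2.
A polynomial solution: f(k) = (3*k**2 + 2)/6.
Certificate R = B(k−1)f/C = (3*k**2 + 2)/(6*k**2 + 18*k + 13) gives s_k = 3**k*(-3*k**2 - 2).
Verify: 3**k*(-6*k**2 - 18*k - 13) matches t_k.
Sum = s_(12) − s_(2); s_(12) = -230645394, s_(2) = -126 ⇒ -230645268.

Σ = -230645268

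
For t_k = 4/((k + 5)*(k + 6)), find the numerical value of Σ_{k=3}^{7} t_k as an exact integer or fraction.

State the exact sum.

Σ = 5/26

t_(k+1)/t_k = (k + 5)/(k + 7).
So A=k + 5 and B=k + 7, with C=1.
Need (k + 5)·f(k+1) − (k + 6)·f(k) = 1.
From deg A=1, deg B=1, deg C=0: d=1.
Match coefficients ⇒ f(k) = k/5.
Get s_k = R·t_k = 4*k/(5*(k + 5)) with R(k) = B(k−1)f(k)/C(k) = k*(k + 6)/5.
Δs = 4/(k**2 + 11*k + 30), as required.
Σ_(k=3)^(7) t_k = s_(8) − s_(3) = 32/65 − (3/10) = 5/26.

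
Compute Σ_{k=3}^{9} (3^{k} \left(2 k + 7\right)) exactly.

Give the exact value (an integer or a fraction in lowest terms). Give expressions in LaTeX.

Σ = 708453

Step 1: r(k) = 3*(2*k + 9)/(2*k + 7).
So A=3 and B=1, with C=k + 7/2.
Key eq: (3)·f(k+1) = (1)·f(k) + (k + 7/2).
From deg A=0, deg B=0, deg C=1: d=1.
A polynomial solution: f(k) = (k + 2)/2.
Certificate R = B(k−1)f/C = (k + 2)/(2*k + 7) gives s_k = 3**k*(k + 2).
Verify: 3**k*(2*k + 7) matches t_k.
Σ_(k=3)^(9) t_k = s_(10) − s_(3) = 708588 − (135) = 708453.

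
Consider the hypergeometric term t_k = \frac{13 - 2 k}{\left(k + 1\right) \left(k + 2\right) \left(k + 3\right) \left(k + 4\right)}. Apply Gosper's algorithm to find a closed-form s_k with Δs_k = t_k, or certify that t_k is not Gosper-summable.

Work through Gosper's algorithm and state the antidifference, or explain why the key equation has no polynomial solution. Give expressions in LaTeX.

s_k = \frac{k \left(2 k^{2} + 12 k + 25\right)}{3 \left(k + 1\right) \left(k + 2\right) \left(k + 3\right)}

The ratio is (k + 1)*(2*k - 11)/((k + 5)*(2*k - 13)).
So A=k + 1 and B=k + 5, with C=k - 13/2.
Solve (k + 1)·f(k+1) − (k + 4)·f(k) = k - 13/2.
deg f ≤ 3 (via 1,1,1).
A polynomial solution: f(k) = -k*(2*k**2 + 12*k + 25)/6.
R(k) = B(k−1)·f(k)/C(k) = -k*(k + 4)*(2*k**2 + 12*k + 25)/(3*(2*k - 13)); s_k = R·t_k = k*(2*k**2 + 12*k + 25)/(3*(k + 1)*(k + 2)*(k + 3)).
s_(k+1) − s_k = (13 - 2*k)/(k**4 + 10*k**3 + 35*k**2 + 50*k + 24) = t_k.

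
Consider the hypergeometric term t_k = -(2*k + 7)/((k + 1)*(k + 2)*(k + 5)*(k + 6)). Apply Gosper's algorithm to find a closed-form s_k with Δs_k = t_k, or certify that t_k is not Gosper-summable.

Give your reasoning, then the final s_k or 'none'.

Step 1: r(k) = (k + 1)*(k + 5)*(2*k + 9)/((k + 3)*(k + 7)*(2*k + 7)).
Factor: A=k + 1; B=k + 7; C=k**3 + 21*k**2/2 + 73*k/2 + 42.
Solve (k + 1)·f(k+1) − (k + 6)·f(k) = k**3 + 21*k**2/2 + 73*k/2 + 42.
Degrees (1,1,3) ⇒ d ≤ 5.
Match coefficients ⇒ f(k) = k*(k + 2)*(k + 3)*(k + 4)*(k + 6)/10.
R(k) = B(k−1)·f(k)/C(k) = k*(k + 2)*(k + 6)**2/(5*(2*k + 7)); s_k = R·t_k = k*(-k - 6)/(5*(k**2 + 6*k + 5)).
s_(k+1) − s_k = (-2*k - 7)/(k**4 + 14*k**3 + 65*k**2 + 112*k + 60) = t_k.

s_k = k*(-k - 6)/(5*(k**2 + 6*k + 5))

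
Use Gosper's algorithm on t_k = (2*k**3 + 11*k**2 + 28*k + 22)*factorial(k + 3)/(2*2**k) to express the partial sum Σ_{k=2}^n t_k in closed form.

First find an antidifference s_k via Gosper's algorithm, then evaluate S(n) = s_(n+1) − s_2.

r(k) = (2*k**4 + 25*k**3 + 124*k**2 + 287*k + 252)/(2*(2*k**3 + 11*k**2 + 28*k + 22)) after simplifying.
Factor: A=k/2 + 2; B=1; C=k**3 + 11*k**2/2 + 14*k + 11.
Need (k/2 + 2)·f(k+1) − (1)·f(k) = k**3 + 11*k**2/2 + 14*k + 11.
Degrees (1,0,3) ⇒ d ≤ 2.
A polynomial solution: f(k) = (k + 1)*(2*k + 1).
So s_k = (B(k−1)f/C)·t_k = (2*(k + 1)*(2*k + 1)/(2*k**3 + 11*k**2 + 28*k + 22))·t_k = (k + 1)*(2*k + 1)*factorial(k + 3)/2**k.
Verify: (2*k**3 + 11*k**2 + 28*k + 22)*factorial(k + 3)/(2*2**k) matches t_k.
Telescope: S(n) = s_(n+1) − s_(2) = 2**(-n - 1)*(n + 2)*(2*n + 3)*factorial(n + 4) − (450) = -450 + n**2*factorial(n + 4)/2**n + 7*n*factorial(n + 4)/(2*2**n) + 3*factorial(n + 4)/2**n.

S(n) = -450 + n**2*factorial(n + 4)/2**n + 7*n*factorial(n + 4)/(2*2**n) + 3*factorial(n + 4)/2**n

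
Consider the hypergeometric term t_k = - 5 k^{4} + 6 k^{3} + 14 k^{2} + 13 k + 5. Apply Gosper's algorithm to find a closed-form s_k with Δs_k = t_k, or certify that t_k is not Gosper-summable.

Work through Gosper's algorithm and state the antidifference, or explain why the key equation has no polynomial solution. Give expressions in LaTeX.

Compute t_(k+1)/t_k: get (5*k**4 + 14*k**3 - 2*k**2 - 39*k - 33)/(5*k**4 - 6*k**3 - 14*k**2 - 13*k - 5).
Normal form (A,B,C) = (1, 1, k**4 - 6*k**3/5 - 14*k**2/5 - 13*k/5 - 1).
Key eq: (1)·f(k+1) = (1)·f(k) + (k**4 - 6*k**3/5 - 14*k**2/5 - 13*k/5 - 1).
Degrees (0,0,4) ⇒ d ≤ 5.
Coefficient equations give f(k) = k*(k**4 - 4*k**3 - k - 1)/5.
Get s_k = R·t_k = k*(-k**4 + 4*k**3 + k + 1) with R(k) = B(k−1)f(k)/C(k) = k*(k**4 - 4*k**3 - k - 1)/(5*k**4 - 6*k**3 - 14*k**2 - 13*k - 5).
Check: Δs_k = -5*k**4 + 6*k**3 + 14*k**2 + 13*k + 5. ✓

s_k = k \left(- k^{4} + 4 k^{3} + k + 1\right)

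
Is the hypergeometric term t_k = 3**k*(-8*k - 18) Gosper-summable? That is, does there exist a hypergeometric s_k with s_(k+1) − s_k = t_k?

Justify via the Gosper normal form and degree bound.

Yes. s_k = 3**k*(-4*k - 3).

Ratio r(k) = 3*(4*k + 13)/(4*k + 9).
So A=3 and B=1, with C=k + 9/4.
Set up (3)·f(k+1) − (1)·f(k) − (k + 9/4) = 0.
d = 1 from the (0,0,1) case.
Solving with deg f ≤ 1: f(k) = (4*k + 3)/8.
So s_k = (B(k−1)f/C)·t_k = ((4*k + 3)/(2*(4*k + 9)))·t_k = 3**k*(-4*k - 3).
Δs = 3**k*(-8*k - 18), as required.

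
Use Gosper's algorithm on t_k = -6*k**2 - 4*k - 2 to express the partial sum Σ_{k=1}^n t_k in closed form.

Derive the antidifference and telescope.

Step 1: r(k) = (3*k**2 + 8*k + 6)/(3*k**2 + 2*k + 1).
Factor: A=1; B=1; C=k**2 + 2*k/3 + 1/3.
Set up (1)·f(k+1) − (1)·f(k) − (k**2 + 2*k/3 + 1/3) = 0.
deg f ≤ 3 (via 0,0,2).
Match coefficients ⇒ f(k) = k*(2*k**2 - k + 1)/6.
So s_k = (B(k−1)f/C)·t_k = (k*(2*k**2 - k + 1)/(2*(3*k**2 + 2*k + 1)))·t_k = k*(-2*k**2 + k - 1).
s_(k+1) − s_k = -6*k**2 - 4*k - 2 = t_k.
s_(n+1) = -2*n**3 - 5*n**2 - 5*n - 2 and s_(1) = -2, so S(n) = n*(-2*n**2 - 5*n - 5).

S(n) = n*(-2*n**2 - 5*n - 5)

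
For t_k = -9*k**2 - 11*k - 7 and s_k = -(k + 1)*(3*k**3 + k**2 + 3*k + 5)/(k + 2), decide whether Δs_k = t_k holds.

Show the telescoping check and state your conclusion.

s_(k+1) = -(k + 2)*(3*k + 3*(k + 1)**3 + (k + 1)**2 + 8)/(k + 3)
s_(k+1) − s_k = (-9*k**4 - 50*k**3 - 88*k**2 - 75*k - 33)/(k**2 + 5*k + 6)
(s_(k+1) − s_k) − t_k = (6*k**3 + 28*k**2 + 26*k + 9)/(k**2 + 5*k + 6)

Invalid: residual (6*k**3 + 28*k**2 + 26*k + 9)/(k**2 + 5*k + 6) ≠ 0.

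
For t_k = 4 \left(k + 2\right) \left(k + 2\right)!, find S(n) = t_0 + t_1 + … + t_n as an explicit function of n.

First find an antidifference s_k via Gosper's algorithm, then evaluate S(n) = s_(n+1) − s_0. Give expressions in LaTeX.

S(n) = 4 \left(n + 3\right)! - 8

r(k) = (k + 3)**2/(k + 2) after simplifying.
Gosper form: A/B · C(k+1)/C(k) with A=k + 3, B=1, C=k + 2.
Solve (k + 3)·f(k+1) − (1)·f(k) = k + 2.
From deg A=1, deg B=0, deg C=1: d=0.
Solving with deg f ≤ 0: f(k) = 1.
Then R = B(k−1)f/C = 1/(k + 2), so s_k = R(k)·t_k = 4*factorial(k + 2).
Check: Δs_k = 4*(k + 2)*factorial(k + 2). ✓
Evaluate: s_(n+1) = 4*factorial(n + 3); subtract s_(0) = 8 ⇒ S(n) = 4*factorial(n + 3) - 8.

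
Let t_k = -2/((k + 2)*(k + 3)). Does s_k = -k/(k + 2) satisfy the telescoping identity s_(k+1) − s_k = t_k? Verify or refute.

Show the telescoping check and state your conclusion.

s_(k+1) = (-k - 1)/(k + 3)
s_(k+1) − s_k = -2/(k**2 + 5*k + 6)
(s_(k+1) − s_k) − t_k = 0

Valid: the claim telescopes to t_k.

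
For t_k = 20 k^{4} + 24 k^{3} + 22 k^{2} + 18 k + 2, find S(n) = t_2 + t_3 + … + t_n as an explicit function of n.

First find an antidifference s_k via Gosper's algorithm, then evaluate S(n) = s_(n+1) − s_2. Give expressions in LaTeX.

The ratio is (10*k**4 + 52*k**3 + 107*k**2 + 107*k + 43)/(10*k**4 + 12*k**3 + 11*k**2 + 9*k + 1).
Take A(k)=1, B(k)=1, C(k)=k**4 + 6*k**3/5 + 11*k**2/10 + 9*k/10 + 1/10.
Set up (1)·f(k+1) − (1)·f(k) − (k**4 + 6*k**3/5 + 11*k**2/10 + 9*k/10 + 1/10) = 0.
deg f ≤ 5 (via 0,0,4).
A polynomial solution: f(k) = k*(2*k**4 - 2*k**3 + k**2 + 2*k - 2)/10.
So s_k = (B(k−1)f/C)·t_k = (k*(2*k**4 - 2*k**3 + k**2 + 2*k - 2)/(10*k**4 + 12*k**3 + 11*k**2 + 9*k + 1))·t_k = 2*k*(2*k**4 - 2*k**3 + k**2 + 2*k - 2).
s_(k+1) − s_k = 20*k**4 + 24*k**3 + 22*k**2 + 18*k + 2 = t_k.
Evaluate: s_(n+1) = 4*n**5 + 16*n**4 + 26*n**3 + 26*n**2 + 14*n + 2; subtract s_(2) = 88 ⇒ S(n) = 4*n**5 + 16*n**4 + 26*n**3 + 26*n**2 + 14*n - 86.

S(n) = 4 n^{5} + 16 n^{4} + 26 n^{3} + 26 n^{2} + 14 n - 86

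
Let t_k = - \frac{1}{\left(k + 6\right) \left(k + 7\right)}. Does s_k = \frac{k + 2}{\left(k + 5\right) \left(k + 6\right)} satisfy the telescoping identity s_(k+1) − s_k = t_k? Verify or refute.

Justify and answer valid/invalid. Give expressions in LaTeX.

s_(k+1) = (k + 3)/((k + 6)*(k + 7))
s_(k+1) − s_k = (1 - k)/(k**3 + 18*k**2 + 107*k + 210)
(s_(k+1) − s_k) − t_k = 6/(k**3 + 18*k**2 + 107*k + 210)

Invalid: residual \frac{6}{k^{3} + 18 k^{2} + 107 k + 210} ≠ 0.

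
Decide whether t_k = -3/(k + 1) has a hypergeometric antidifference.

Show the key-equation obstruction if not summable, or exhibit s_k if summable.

The ratio is (k + 1)/(k + 2).
Take A(k)=k + 1, B(k)=k + 2, C(k)=1.
Key eq: (k + 1)·f(k+1) = (k + 1)·f(k) + (1).
Degrees (1,1,0) ⇒ d ≤ 0.
Put f(k) = c0: A·f(k+1) − B(k−1)·f(k) − C = -1; need -1 = 0 — inconsistent ⇒ no f, not summable.

No. Not Gosper-summable.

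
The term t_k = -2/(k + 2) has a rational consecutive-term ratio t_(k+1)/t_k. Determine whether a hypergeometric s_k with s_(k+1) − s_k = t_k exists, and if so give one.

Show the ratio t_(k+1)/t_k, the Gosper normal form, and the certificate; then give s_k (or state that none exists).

Compute t_(k+1)/t_k: get (k + 2)/(k + 3).
Take A(k)=k + 2, B(k)=k + 3, C(k)=1.
Need (k + 2)·f(k+1) − (k + 2)·f(k) = 1.
From deg A=1, deg B=1, deg C=0: d=0.
Generic f = c0 gives residual -1; -1 = 0 cannot hold, so t_k is not Gosper-summable.

no hypergeometric antidifference exists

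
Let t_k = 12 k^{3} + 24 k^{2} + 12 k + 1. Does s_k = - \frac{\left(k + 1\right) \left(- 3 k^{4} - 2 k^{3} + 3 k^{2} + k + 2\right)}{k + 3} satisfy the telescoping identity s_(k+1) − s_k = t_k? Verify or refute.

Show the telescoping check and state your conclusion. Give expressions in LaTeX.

Invalid: residual \frac{2 \left(- 9 k^{4} - 58 k^{3} - 87 k^{2} - 38 k - 5\right)}{k^{2} + 7 k + 12} ≠ 0.

s_(k+1) = (3*k**5 + 20*k**4 + 49*k**3 + 53*k**2 + 21*k - 2)/(k + 4)
s_(k+1) − s_k = (12*k**5 + 90*k**4 + 208*k**3 + 199*k**2 + 75*k + 2)/(k**2 + 7*k + 12)
(s_(k+1) − s_k) − t_k = 2*(-9*k**4 - 58*k**3 - 87*k**2 - 38*k - 5)/(k**2 + 7*k + 12)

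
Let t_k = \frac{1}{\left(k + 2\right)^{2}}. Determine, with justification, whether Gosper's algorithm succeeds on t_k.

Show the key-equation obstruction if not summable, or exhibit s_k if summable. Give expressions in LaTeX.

No — key equation has no polynomial f.

Ratio r(k) = (k + 2)**2/(k + 3)**2.
So A=k**2 + 4*k + 4 and B=k**2 + 6*k + 9, with C=1.
f must satisfy (k**2 + 4*k + 4)·f(k+1) − (k**2 + 4*k + 4)·f(k) = 1.
Bound: deg f ≤ 0.
Put f(k) = c0: A·f(k+1) − B(k−1)·f(k) − C = -1; need -1 = 0 — inconsistent ⇒ no f, not summable.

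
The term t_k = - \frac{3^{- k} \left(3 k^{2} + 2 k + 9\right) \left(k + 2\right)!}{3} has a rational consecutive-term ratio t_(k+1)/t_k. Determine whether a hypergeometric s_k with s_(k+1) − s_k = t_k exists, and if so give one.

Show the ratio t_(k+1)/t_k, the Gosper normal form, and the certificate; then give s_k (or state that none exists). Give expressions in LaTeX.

s_k = - 3^{- k} \left(3 k - 1\right) \left(k + 2\right)!

The ratio is (k + 3)*(2*k + 3*(k + 1)**2 + 11)/(3*(3*k**2 + 2*k + 9)).
Factor: A=k/3 + 1; B=1; C=k**2 + 2*k/3 + 3.
Key eq: (k/3 + 1)·f(k+1) = (1)·f(k) + (k**2 + 2*k/3 + 3).
From deg A=1, deg B=0, deg C=2: d=1.
Solving with deg f ≤ 1: f(k) = 3*k - 1.
So s_k = (B(k−1)f/C)·t_k = (3*(3*k - 1)/(3*k**2 + 2*k + 9))·t_k = -(3*k - 1)*factorial(k + 2)/3**k.
Check: Δs_k = -(3*k**2 + 2*k + 9)*factorial(k + 2)/(3*3**k). ✓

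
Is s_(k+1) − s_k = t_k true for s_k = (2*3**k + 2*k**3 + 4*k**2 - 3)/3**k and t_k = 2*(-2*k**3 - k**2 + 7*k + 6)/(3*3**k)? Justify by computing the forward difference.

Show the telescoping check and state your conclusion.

valid (s_(k+1) − s_k reduces to t_k)

s_(k+1) = (6*3**k + 2*(k + 1)**3 + 4*(k + 1)**2 - 3)/(3*3**k)
s_(k+1) − s_k = 2*(-2*k**3 - k**2 + 7*k + 6)/(3*3**k)
(s_(k+1) − s_k) − t_k = 0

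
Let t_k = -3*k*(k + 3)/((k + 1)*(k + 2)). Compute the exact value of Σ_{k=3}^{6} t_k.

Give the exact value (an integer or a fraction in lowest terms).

Σ = -45/4

Ratio r(k) = (k + 1)**2*(k + 4)/(k*(k + 3)**2).
Factor: A=k + 1; B=k + 3; C=k**2 + 3*k.
Need (k + 1)·f(k+1) − (k + 2)·f(k) = k**2 + 3*k.
From deg A=1, deg B=1, deg C=2: d=2.
A polynomial solution: f(k) = k*(k - 1).
Certificate R = B(k−1)f/C = (k - 1)*(k + 2)/(k + 3) gives s_k = 3*k*(1 - k)/(k + 1).
Verify: 3*k*(-k - 3)/(k**2 + 3*k + 2) matches t_k.
Evaluate s at k=7 and k=3: -63/4 and -9/2; difference -45/4.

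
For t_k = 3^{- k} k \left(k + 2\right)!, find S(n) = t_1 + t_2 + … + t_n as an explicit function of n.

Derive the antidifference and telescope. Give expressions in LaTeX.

t_(k+1)/t_k = (k + 1)*(k + 3)/(3*k).
Take A(k)=k/3 + 1, B(k)=1, C(k)=k.
Solve (k/3 + 1)·f(k+1) − (1)·f(k) = k.
From deg A=1, deg B=0, deg C=1: d=0.
Solve for f: f(k) = 3 (degree 0 ≤ 0).
R(k) = B(k−1)·f(k)/C(k) = 3/k; s_k = R·t_k = 3**(1 - k)*factorial(k + 2).
s_(k+1) − s_k = k*factorial(k + 2)/3**k = t_k.
Evaluate: s_(n+1) = factorial(n + 3)/3**n; subtract s_(1) = 6 ⇒ S(n) = -6 + factorial(n + 3)/3**n.

S(n) = -6 + 3^{- n} \left(n + 3\right)!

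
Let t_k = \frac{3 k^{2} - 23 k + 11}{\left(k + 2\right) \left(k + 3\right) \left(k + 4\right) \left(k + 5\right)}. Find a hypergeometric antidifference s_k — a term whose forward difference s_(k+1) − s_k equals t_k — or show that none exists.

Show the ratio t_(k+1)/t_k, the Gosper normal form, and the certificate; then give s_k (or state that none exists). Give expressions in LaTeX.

The ratio is -(k + 2)*(23*k - 3*(k + 1)**2 + 12)/((k + 6)*(3*k**2 - 23*k + 11)).
Gosper form: A/B · C(k+1)/C(k) with A=k + 2, B=k + 6, C=k**2 - 23*k/3 + 11/3.
f must satisfy (k + 2)·f(k+1) − (k + 5)·f(k) = k**2 - 23*k/3 + 11/3.
From deg A=1, deg B=1, deg C=2: d=3.
Coefficient equations give f(k) = k*(k**2 - 15*k + 58)/24.
R(k) = B(k−1)·f(k)/C(k) = k*(k + 5)*(k**2 - 15*k + 58)/(8*(3*k**2 - 23*k + 11)); s_k = R·t_k = k*(k**2 - 15*k + 58)/(8*(k + 2)*(k + 3)*(k + 4)).
Δs = (3*k**2 - 23*k + 11)/(k**4 + 14*k**3 + 71*k**2 + 154*k + 120), as required.

s_k = \frac{k \left(k^{2} - 15 k + 58\right)}{8 \left(k + 2\right) \left(k + 3\right) \left(k + 4\right)}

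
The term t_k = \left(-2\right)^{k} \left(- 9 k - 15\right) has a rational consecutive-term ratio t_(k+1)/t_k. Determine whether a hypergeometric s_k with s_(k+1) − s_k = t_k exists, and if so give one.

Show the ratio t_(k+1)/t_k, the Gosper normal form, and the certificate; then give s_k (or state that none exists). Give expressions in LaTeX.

s_k = 3 \left(-2\right)^{k} \left(k + 1\right)

Ratio r(k) = 2*(-3*k - 8)/(3*k + 5).
Factor: A=-2; B=1; C=k + 5/3.
Key eq: (-2)·f(k+1) = (1)·f(k) + (k + 5/3).
From deg A=0, deg B=0, deg C=1: d=1.
Solve for f: f(k) = -(k + 1)/3 (degree 1 ≤ 1).
R(k) = B(k−1)·f(k)/C(k) = -(k + 1)/(3*k + 5); s_k = R·t_k = 3*(-2)**k*(k + 1).
Check: Δs_k = (-2)**k*(-9*k - 15). ✓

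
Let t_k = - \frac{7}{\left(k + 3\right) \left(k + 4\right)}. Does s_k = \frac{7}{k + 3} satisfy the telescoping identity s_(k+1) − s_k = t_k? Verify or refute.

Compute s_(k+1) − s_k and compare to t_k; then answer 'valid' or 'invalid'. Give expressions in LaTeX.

valid; difference matches t_k

s_(k+1) = 7/(k + 4)
s_(k+1) − s_k = -7/((k + 3)*(k + 4))
(s_(k+1) − s_k) − t_k = 0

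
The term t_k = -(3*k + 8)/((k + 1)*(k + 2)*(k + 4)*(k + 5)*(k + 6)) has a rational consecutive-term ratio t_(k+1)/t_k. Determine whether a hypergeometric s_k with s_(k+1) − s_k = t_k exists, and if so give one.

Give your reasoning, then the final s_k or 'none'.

The ratio is (k + 1)*(k + 4)*(3*k + 11)/((k + 3)*(k + 7)*(3*k + 8)).
Take A(k)=k + 1, B(k)=k + 7, C(k)=k**2 + 17*k/3 + 8.
Set up (k + 1)·f(k+1) − (k + 6)·f(k) − (k**2 + 17*k/3 + 8) = 0.
Degrees (1,1,2) ⇒ d ≤ 5.
Solving with deg f ≤ 5: f(k) = k*(k + 2)*(k + 3)*(k**2 + 10*k + 29)/60.
R(k) = B(k−1)·f(k)/C(k) = k*(k + 2)*(k + 6)*(k**2 + 10*k + 29)/(20*(3*k + 8)); s_k = R·t_k = k*(-k**2 - 10*k - 29)/(20*(k**3 + 10*k**2 + 29*k + 20)).
Check: Δs_k = (-3*k - 8)/(k**5 + 18*k**4 + 121*k**3 + 372*k**2 + 508*k + 240). ✓

s_k = k*(-k**2 - 10*k - 29)/(20*(k**3 + 10*k**2 + 29*k + 20))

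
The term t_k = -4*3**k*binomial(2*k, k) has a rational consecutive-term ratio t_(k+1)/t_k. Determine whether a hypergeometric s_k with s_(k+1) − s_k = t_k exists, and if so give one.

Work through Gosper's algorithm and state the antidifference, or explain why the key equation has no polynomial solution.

t_(k+1)/t_k = 6*(2*k + 1)/(k + 1).
Factor: A=12*k + 6; B=k + 1; C=1.
f must satisfy (12*k + 6)·f(k+1) − (k)·f(k) = 1.
Degrees (1,1,0) ⇒ d ≤ -1.
Bound -1 < 0, so the key equation has no polynomial solution.

no hypergeometric antidifference exists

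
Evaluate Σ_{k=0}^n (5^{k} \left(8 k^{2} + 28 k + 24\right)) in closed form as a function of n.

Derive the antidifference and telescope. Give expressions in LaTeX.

r(k) = 5*(2*k**2 + 11*k + 15)/(2*k**2 + 7*k + 6) after simplifying.
Gosper form: A/B · C(k+1)/C(k) with A=5, B=1, C=k**2 + 7*k/2 + 3.
Key eq: (5)·f(k+1) = (1)·f(k) + (k**2 + 7*k/2 + 3).
d = 2 from the (0,0,2) case.
Match coefficients ⇒ f(k) = (2*k**2 + 2*k + 1)/8.
Then R = B(k−1)f/C = (2*k**2 + 2*k + 1)/(4*(k + 2)*(2*k + 3)), so s_k = R(k)·t_k = 5**k*(2*k**2 + 2*k + 1).
Δs = 5**k*(8*k**2 + 28*k + 24), as required.
Telescope: S(n) = s_(n+1) − s_(0) = 5**(n + 1)*(2*n**2 + 6*n + 5) − (1) = 10*5**n*n**2 + 30*5**n*n + 25*5**n - 1.

S(n) = 10 \cdot 5^{n} n^{2} + 30 \cdot 5^{n} n + 25 \cdot 5^{n} - 1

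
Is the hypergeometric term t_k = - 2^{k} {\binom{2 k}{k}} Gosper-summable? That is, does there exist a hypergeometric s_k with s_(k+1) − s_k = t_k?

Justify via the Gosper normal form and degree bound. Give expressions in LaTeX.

Compute t_(k+1)/t_k: get 4*(2*k + 1)/(k + 1).
Normal form (A,B,C) = (8*k + 4, k + 1, 1).
Solve (8*k + 4)·f(k+1) − (k)·f(k) = 1.
d = -1 from the (1,1,0) case.
deg f ≤ -1 is impossible — no certificate.

No. Not Gosper-summable.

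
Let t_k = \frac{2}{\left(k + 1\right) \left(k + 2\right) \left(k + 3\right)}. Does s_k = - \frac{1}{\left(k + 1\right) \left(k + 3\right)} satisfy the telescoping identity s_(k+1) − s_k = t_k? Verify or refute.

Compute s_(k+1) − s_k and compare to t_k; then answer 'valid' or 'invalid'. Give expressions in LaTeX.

s_(k+1) = -1/((k + 2)*(k + 4))
s_(k+1) − s_k = (2*k + 5)/(k**4 + 10*k**3 + 35*k**2 + 50*k + 24)
(s_(k+1) − s_k) − t_k = -3/(k**4 + 10*k**3 + 35*k**2 + 50*k + 24)

Invalid: residual - \frac{3}{k^{4} + 10 k^{3} + 35 k^{2} + 50 k + 24} ≠ 0.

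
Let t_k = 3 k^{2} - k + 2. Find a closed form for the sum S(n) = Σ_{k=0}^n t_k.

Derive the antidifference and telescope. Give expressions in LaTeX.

S(n) = n^{3} + n^{2} + 2 n + 2

r(k) = (-k + 3*(k + 1)**2 + 1)/(3*k**2 - k + 2) after simplifying.
Factor: A=1; B=1; C=k**2 - k/3 + 2/3.
Key eq: (1)·f(k+1) = (1)·f(k) + (k**2 - k/3 + 2/3).
From deg A=0, deg B=0, deg C=2: d=3.
Match coefficients ⇒ f(k) = k*(k**2 - 2*k + 3)/3.
So s_k = (B(k−1)f/C)·t_k = (k*(k**2 - 2*k + 3)/(3*k**2 - k + 2))·t_k = k*(k**2 - 2*k + 3).
s_(k+1) − s_k = 3*k**2 - k + 2 = t_k.
Telescope: S(n) = s_(n+1) − s_(0) = n**3 + n**2 + 2*n + 2 − (0) = n**3 + n**2 + 2*n + 2.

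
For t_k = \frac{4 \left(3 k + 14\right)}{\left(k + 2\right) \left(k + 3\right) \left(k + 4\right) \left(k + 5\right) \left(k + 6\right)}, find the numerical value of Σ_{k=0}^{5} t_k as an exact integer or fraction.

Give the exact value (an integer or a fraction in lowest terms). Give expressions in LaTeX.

Σ = 127/990

t_(k+1)/t_k = (k + 2)*(3*k + 17)/((k + 7)*(3*k + 14)).
A = k + 2, B = k + 7, C = k + 14/3.
Set up (k + 2)·f(k+1) − (k + 6)·f(k) − (k + 14/3) = 0.
deg f ≤ 4 (via 1,1,1).
Solving with deg f ≤ 4: f(k) = k*(k + 4)*(k**2 + 10*k + 31)/90.
Then R = B(k−1)f/C = k*(k + 4)*(k + 6)*(k**2 + 10*k + 31)/(30*(3*k + 14)), so s_k = R(k)·t_k = 2*k*(k**2 + 10*k + 31)/(15*(k**3 + 10*k**2 + 31*k + 30)).
Δs = 4*(3*k + 14)/(k**5 + 20*k**4 + 155*k**3 + 580*k**2 + 1044*k + 720), as required.
Evaluate s at k=6 and k=0: 127/990 and 0; difference 127/990.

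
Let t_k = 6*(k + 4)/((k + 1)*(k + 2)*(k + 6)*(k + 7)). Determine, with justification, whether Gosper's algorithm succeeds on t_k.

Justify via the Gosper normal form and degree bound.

The ratio is (k + 1)*(k + 5)*(k + 6)/((k + 3)*(k + 4)*(k + 8)).
Take A(k)=k + 1, B(k)=k + 8, C(k)=k**4 + 16*k**3 + 95*k**2 + 248*k + 240.
Solve (k + 1)·f(k+1) − (k + 7)·f(k) = k**4 + 16*k**3 + 95*k**2 + 248*k + 240.
From deg A=1, deg B=1, deg C=4: d=6.
Solving with deg f ≤ 6: f(k) = k*(k + 2)*(k + 3)*(k + 4)*(k + 5)*(k + 7)/12.
So s_k = (B(k−1)f/C)·t_k = (k*(k + 2)*(k + 7)**2/(12*(k + 4)))·t_k = k*(k + 7)/(2*(k**2 + 7*k + 6)).
s_(k+1) − s_k = 6*(k + 4)/(k**4 + 16*k**3 + 83*k**2 + 152*k + 84) = t_k.

Yes. s_k = k*(k + 7)/(2*(k**2 + 7*k + 6)).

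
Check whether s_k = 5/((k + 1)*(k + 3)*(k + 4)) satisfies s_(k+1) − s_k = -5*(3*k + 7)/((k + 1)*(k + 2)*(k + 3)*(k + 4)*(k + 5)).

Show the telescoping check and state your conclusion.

s_(k+1) = 5/((k + 2)*(k + 4)*(k + 5))
s_(k+1) − s_k = 5*(-3*k - 7)/(k**5 + 15*k**4 + 85*k**3 + 225*k**2 + 274*k + 120)
(s_(k+1) − s_k) − t_k = 0

valid; difference matches t_k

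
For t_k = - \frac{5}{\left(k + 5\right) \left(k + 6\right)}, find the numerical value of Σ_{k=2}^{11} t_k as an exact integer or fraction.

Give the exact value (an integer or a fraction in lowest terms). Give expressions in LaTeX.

Compute t_(k+1)/t_k: get (k + 5)/(k + 7).
Normal form (A,B,C) = (k + 5, k + 7, 1).
Set up (k + 5)·f(k+1) − (k + 6)·f(k) − (1) = 0.
Degrees (1,1,0) ⇒ d ≤ 1.
Coefficient equations give f(k) = k/5.
R(k) = B(k−1)·f(k)/C(k) = k*(k + 6)/5; s_k = R·t_k = -k/(k + 5).
Verify: -5/(k**2 + 11*k + 30) matches t_k.
Telescoping: Σ = s_(12) − s_(2) = -12/17 − (-2/7) = -50/119.

Σ = -50/119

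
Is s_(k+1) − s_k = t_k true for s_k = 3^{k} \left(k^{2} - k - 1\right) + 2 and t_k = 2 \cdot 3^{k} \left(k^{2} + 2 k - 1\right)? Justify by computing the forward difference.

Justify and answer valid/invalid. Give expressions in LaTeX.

s_(k+1) = 3**(k + 1)*(-k + (k + 1)**2 - 2) + 2
s_(k+1) − s_k = 2*3**k*(k**2 + 2*k - 1)
(s_(k+1) − s_k) − t_k = 0

Valid: the claim telescopes to t_k.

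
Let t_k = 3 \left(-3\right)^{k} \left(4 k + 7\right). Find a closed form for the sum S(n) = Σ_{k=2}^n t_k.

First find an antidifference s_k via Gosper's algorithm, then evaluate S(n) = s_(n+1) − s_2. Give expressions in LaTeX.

Ratio r(k) = 3*(-4*k - 11)/(4*k + 7).
Normal form (A,B,C) = (-3, 1, k + 7/4).
Solve (-3)·f(k+1) − (1)·f(k) = k + 7/4.
d = 1 from the (0,0,1) case.
Solve for f: f(k) = -(k + 1)/4 (degree 1 ≤ 1).
R(k) = B(k−1)·f(k)/C(k) = -(k + 1)/(4*k + 7); s_k = R·t_k = (-3)**(k + 1)*(k + 1).
Check: Δs_k = 3*(-3)**k*(4*k + 7). ✓
Evaluate: s_(n+1) = (-3)**(n + 2)*(n + 2); subtract s_(2) = -81 ⇒ S(n) = 9*(-3)**n*n + 18*(-3)**n + 81.

S(n) = 9 \left(-3\right)^{n} n + 18 \left(-3\right)^{n} + 81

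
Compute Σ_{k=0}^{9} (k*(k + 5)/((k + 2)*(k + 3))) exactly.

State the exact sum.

Compute t_(k+1)/t_k: get (k + 1)*(k + 2)*(k + 6)/(k*(k + 4)*(k + 5)).
Take A(k)=k + 2, B(k)=k + 4, C(k)=k**2 + 5*k.
Need (k + 2)·f(k+1) − (k + 3)·f(k) = k**2 + 5*k.
Degrees (1,1,2) ⇒ d ≤ 2.
Solving with deg f ≤ 2: f(k) = k*(k - 1).
Get s_k = R·t_k = k*(k - 1)/(k + 2) with R(k) = B(k−1)f(k)/C(k) = (k - 1)*(k + 3)/(k + 5).
Verify: k*(k + 5)/(k**2 + 5*k + 6) matches t_k.
Telescoping: Σ = s_(10) − s_(0) = 15/2 − (0) = 15/2.

Σ = 15/2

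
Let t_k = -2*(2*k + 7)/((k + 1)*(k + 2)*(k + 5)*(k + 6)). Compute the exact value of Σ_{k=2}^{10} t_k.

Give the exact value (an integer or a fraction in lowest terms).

Σ = -19/224

t_(k+1)/t_k = (k + 1)*(k + 5)*(2*k + 9)/((k + 3)*(k + 7)*(2*k + 7)).
Normal form (A,B,C) = (k + 1, k + 7, k**3 + 21*k**2/2 + 73*k/2 + 42).
Solve (k + 1)·f(k+1) − (k + 6)·f(k) = k**3 + 21*k**2/2 + 73*k/2 + 42.
Bound: deg f ≤ 5.
A polynomial solution: f(k) = k*(k + 2)*(k + 3)*(k + 4)*(k + 6)/10.
Certificate R = B(k−1)f/C = k*(k + 2)*(k + 6)**2/(5*(2*k + 7)) gives s_k = 2*k*(-k - 6)/(5*(k**2 + 6*k + 5)).
s_(k+1) − s_k = 2*(-2*k - 7)/(k**4 + 14*k**3 + 65*k**2 + 112*k + 60) = t_k.
Sum = s_(11) − s_(2); s_(11) = -187/480, s_(2) = -32/105 ⇒ -19/224.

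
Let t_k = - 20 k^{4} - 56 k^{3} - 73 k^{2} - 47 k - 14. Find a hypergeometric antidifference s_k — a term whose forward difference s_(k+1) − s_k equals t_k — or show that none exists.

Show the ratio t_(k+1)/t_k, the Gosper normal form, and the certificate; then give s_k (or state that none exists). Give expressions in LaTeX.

Ratio r(k) = (20*k**4 + 136*k**3 + 361*k**2 + 441*k + 210)/(20*k**4 + 56*k**3 + 73*k**2 + 47*k + 14).
A = 1, B = 1, C = k**4 + 14*k**3/5 + 73*k**2/20 + 47*k/20 + 7/10.
Key eq: (1)·f(k+1) = (1)·f(k) + (k**4 + 14*k**3/5 + 73*k**2/20 + 47*k/20 + 7/10).
d = 5 from the (0,0,4) case.
Solving with deg f ≤ 5: f(k) = k*(2*k**2 - k + 1)*(2*k**2 + 3*k + 2)/20.
So s_k = (B(k−1)f/C)·t_k = (k*(2*k**2 - k + 1)/(10*k**2 + 13*k + 7))·t_k = k*(-4*k**4 - 4*k**3 - 3*k**2 - k - 2).
Δs = -20*k**4 - 56*k**3 - 73*k**2 - 47*k - 14, as required.

s_k = k \left(- 4 k^{4} - 4 k^{3} - 3 k^{2} - k - 2\right)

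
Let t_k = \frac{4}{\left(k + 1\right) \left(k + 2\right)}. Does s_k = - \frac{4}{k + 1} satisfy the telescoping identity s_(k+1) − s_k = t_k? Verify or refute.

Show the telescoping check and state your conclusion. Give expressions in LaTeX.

valid (s_(k+1) − s_k reduces to t_k)

s_(k+1) = -4/(k + 2)
s_(k+1) − s_k = 4/((k + 1)*(k + 2))
(s_(k+1) − s_k) − t_k = 0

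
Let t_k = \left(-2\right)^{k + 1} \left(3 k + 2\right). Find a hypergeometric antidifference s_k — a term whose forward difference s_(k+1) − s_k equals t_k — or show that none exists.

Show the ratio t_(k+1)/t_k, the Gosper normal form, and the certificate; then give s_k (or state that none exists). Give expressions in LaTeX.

s_k = 2 \left(-2\right)^{k} k

t_(k+1)/t_k = 2*(-3*k - 5)/(3*k + 2).
So A=-2 and B=1, with C=k + 2/3.
f must satisfy (-2)·f(k+1) − (1)·f(k) = k + 2/3.
d = 1 from the (0,0,1) case.
Solving with deg f ≤ 1: f(k) = -k/3.
R(k) = B(k−1)·f(k)/C(k) = -k/(3*k + 2); s_k = R·t_k = 2*(-2)**k*k.
Verify: (-2)**(k + 1)*(3*k + 2) matches t_k.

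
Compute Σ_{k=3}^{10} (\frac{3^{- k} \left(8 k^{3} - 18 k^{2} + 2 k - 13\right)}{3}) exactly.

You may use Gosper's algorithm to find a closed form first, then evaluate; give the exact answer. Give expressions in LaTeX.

t_(k+1)/t_k = (8*k**3 + 6*k**2 - 10*k - 21)/(3*(8*k**3 - 18*k**2 + 2*k - 13)).
Factor: A=1/3; B=1; C=k**3 - 9*k**2/4 + k/4 - 13/8.
Need (1/3)·f(k+1) − (1)·f(k) = k**3 - 9*k**2/4 + k/4 - 13/8.
From deg A=0, deg B=0, deg C=3: d=3.
A polynomial solution: f(k) = -3*(4*k**3 - 3*k**2 + 4*k - 4)/8.
R(k) = B(k−1)·f(k)/C(k) = -3*(4*k**3 - 3*k**2 + 4*k - 4)/(8*k**3 - 18*k**2 + 2*k - 13); s_k = R·t_k = (-4*k**3 + 3*k**2 - 4*k + 4)/3**k.
Verify: (8*k**3 - 18*k**2 + 2*k - 13)/(3*3**k) matches t_k.
Σ_(k=3)^(10) t_k = s_(11) − s_(3) = -1667/59049 − (-89/27) = 192976/59049.

Σ = 192976/59049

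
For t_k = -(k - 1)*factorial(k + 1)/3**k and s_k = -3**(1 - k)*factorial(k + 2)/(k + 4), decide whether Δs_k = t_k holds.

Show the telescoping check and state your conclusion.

s_(k+1) = -factorial(k + 3)/(3**k*(k + 5))
s_(k+1) − s_k = -(k**2 + 4*k - 3)*factorial(k + 2)/(3**k*(k + 4)*(k + 5))
(s_(k+1) − s_k) − t_k = 2*(k**2 + 3*k - 7)*factorial(k + 1)/(3**k*(k + 4)*(k + 5))

Invalid: residual 2*(k**2 + 3*k - 7)*factorial(k + 1)/(3**k*(k + 4)*(k + 5)) ≠ 0.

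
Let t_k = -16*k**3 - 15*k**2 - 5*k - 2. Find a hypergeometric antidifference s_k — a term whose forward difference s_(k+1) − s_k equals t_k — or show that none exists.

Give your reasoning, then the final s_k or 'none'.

s_k = k*(-4*k**3 + 3*k**2 + k - 2)

The ratio is (16*k**3 + 63*k**2 + 83*k + 38)/(16*k**3 + 15*k**2 + 5*k + 2).
Take A(k)=1, B(k)=1, C(k)=k**3 + 15*k**2/16 + 5*k/16 + 1/8.
Need (1)·f(k+1) − (1)·f(k) = k**3 + 15*k**2/16 + 5*k/16 + 1/8.
deg f ≤ 4 (via 0,0,3).
Match coefficients ⇒ f(k) = k*(4*k**3 - 3*k**2 - k + 2)/16.
Then R = B(k−1)f/C = k*(4*k**3 - 3*k**2 - k + 2)/(16*k**3 + 15*k**2 + 5*k + 2), so s_k = R(k)·t_k = k*(-4*k**3 + 3*k**2 + k - 2).
s_(k+1) − s_k = -16*k**3 - 15*k**2 - 5*k - 2 = t_k.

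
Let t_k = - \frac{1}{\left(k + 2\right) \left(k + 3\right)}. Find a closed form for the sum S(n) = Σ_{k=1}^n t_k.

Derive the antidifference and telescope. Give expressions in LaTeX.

Compute t_(k+1)/t_k: get (k + 2)/(k + 4).
Factor: A=k + 2; B=k + 4; C=1.
Key eq: (k + 2)·f(k+1) = (k + 3)·f(k) + (1).
d = 1 from the (1,1,0) case.
Solve for f: f(k) = k/2 (degree 1 ≤ 1).
So s_k = (B(k−1)f/C)·t_k = (k*(k + 3)/2)·t_k = -k/(2*k + 4).
Δs = -1/(k**2 + 5*k + 6), as required.
Telescope: S(n) = s_(n+1) − s_(1) = (-n - 1)/(2*(n + 3)) − (-1/6) = -n/(3*n + 9).

S(n) = - \frac{n}{3 n + 9}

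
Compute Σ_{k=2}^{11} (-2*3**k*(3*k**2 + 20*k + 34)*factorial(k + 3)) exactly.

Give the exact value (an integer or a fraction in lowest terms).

t_(k+1)/t_k = 3*(3*k**3 + 38*k**2 + 161*k + 228)/(3*k**2 + 20*k + 34).
A = 3*k + 12, B = 1, C = k**2 + 20*k/3 + 34/3.
Key eq: (3*k + 12)·f(k+1) = (1)·f(k) + (k**2 + 20*k/3 + 34/3).
From deg A=1, deg B=0, deg C=2: d=1.
Coefficient equations give f(k) = (k + 2)/3.
Get s_k = R·t_k = -2*3**k*(k + 2)*factorial(k + 3) with R(k) = B(k−1)f(k)/C(k) = (k + 2)/(3*k**2 + 20*k + 34).
Verify: -2*3**k*(3*k**2 + 20*k + 34)*factorial(k + 3) matches t_k.
Σ_(k=2)^(11) t_k = s_(12) − s_(2) = -19458649666520064000 − (-8640) = -19458649666520055360.

Σ = -19458649666520055360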